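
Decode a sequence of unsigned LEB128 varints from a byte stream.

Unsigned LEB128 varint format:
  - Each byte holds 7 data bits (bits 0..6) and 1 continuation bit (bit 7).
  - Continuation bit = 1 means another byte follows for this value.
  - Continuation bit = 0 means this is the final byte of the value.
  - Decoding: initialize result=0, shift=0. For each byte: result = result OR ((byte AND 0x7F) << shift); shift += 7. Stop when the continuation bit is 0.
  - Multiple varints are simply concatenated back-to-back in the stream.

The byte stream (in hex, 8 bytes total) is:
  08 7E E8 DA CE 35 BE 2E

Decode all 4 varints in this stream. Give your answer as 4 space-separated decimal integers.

Answer: 8 126 112438632 5950

Derivation:
  byte[0]=0x08 cont=0 payload=0x08=8: acc |= 8<<0 -> acc=8 shift=7 [end]
Varint 1: bytes[0:1] = 08 -> value 8 (1 byte(s))
  byte[1]=0x7E cont=0 payload=0x7E=126: acc |= 126<<0 -> acc=126 shift=7 [end]
Varint 2: bytes[1:2] = 7E -> value 126 (1 byte(s))
  byte[2]=0xE8 cont=1 payload=0x68=104: acc |= 104<<0 -> acc=104 shift=7
  byte[3]=0xDA cont=1 payload=0x5A=90: acc |= 90<<7 -> acc=11624 shift=14
  byte[4]=0xCE cont=1 payload=0x4E=78: acc |= 78<<14 -> acc=1289576 shift=21
  byte[5]=0x35 cont=0 payload=0x35=53: acc |= 53<<21 -> acc=112438632 shift=28 [end]
Varint 3: bytes[2:6] = E8 DA CE 35 -> value 112438632 (4 byte(s))
  byte[6]=0xBE cont=1 payload=0x3E=62: acc |= 62<<0 -> acc=62 shift=7
  byte[7]=0x2E cont=0 payload=0x2E=46: acc |= 46<<7 -> acc=5950 shift=14 [end]
Varint 4: bytes[6:8] = BE 2E -> value 5950 (2 byte(s))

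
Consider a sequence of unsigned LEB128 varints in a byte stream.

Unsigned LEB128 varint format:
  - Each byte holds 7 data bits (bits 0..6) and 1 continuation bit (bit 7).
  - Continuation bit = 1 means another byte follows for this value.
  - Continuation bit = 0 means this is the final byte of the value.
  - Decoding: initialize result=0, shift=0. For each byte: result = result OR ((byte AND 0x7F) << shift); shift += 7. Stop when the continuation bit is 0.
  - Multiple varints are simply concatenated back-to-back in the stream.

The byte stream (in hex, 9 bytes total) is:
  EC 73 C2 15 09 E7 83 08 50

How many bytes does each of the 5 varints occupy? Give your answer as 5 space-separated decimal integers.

  byte[0]=0xEC cont=1 payload=0x6C=108: acc |= 108<<0 -> acc=108 shift=7
  byte[1]=0x73 cont=0 payload=0x73=115: acc |= 115<<7 -> acc=14828 shift=14 [end]
Varint 1: bytes[0:2] = EC 73 -> value 14828 (2 byte(s))
  byte[2]=0xC2 cont=1 payload=0x42=66: acc |= 66<<0 -> acc=66 shift=7
  byte[3]=0x15 cont=0 payload=0x15=21: acc |= 21<<7 -> acc=2754 shift=14 [end]
Varint 2: bytes[2:4] = C2 15 -> value 2754 (2 byte(s))
  byte[4]=0x09 cont=0 payload=0x09=9: acc |= 9<<0 -> acc=9 shift=7 [end]
Varint 3: bytes[4:5] = 09 -> value 9 (1 byte(s))
  byte[5]=0xE7 cont=1 payload=0x67=103: acc |= 103<<0 -> acc=103 shift=7
  byte[6]=0x83 cont=1 payload=0x03=3: acc |= 3<<7 -> acc=487 shift=14
  byte[7]=0x08 cont=0 payload=0x08=8: acc |= 8<<14 -> acc=131559 shift=21 [end]
Varint 4: bytes[5:8] = E7 83 08 -> value 131559 (3 byte(s))
  byte[8]=0x50 cont=0 payload=0x50=80: acc |= 80<<0 -> acc=80 shift=7 [end]
Varint 5: bytes[8:9] = 50 -> value 80 (1 byte(s))

Answer: 2 2 1 3 1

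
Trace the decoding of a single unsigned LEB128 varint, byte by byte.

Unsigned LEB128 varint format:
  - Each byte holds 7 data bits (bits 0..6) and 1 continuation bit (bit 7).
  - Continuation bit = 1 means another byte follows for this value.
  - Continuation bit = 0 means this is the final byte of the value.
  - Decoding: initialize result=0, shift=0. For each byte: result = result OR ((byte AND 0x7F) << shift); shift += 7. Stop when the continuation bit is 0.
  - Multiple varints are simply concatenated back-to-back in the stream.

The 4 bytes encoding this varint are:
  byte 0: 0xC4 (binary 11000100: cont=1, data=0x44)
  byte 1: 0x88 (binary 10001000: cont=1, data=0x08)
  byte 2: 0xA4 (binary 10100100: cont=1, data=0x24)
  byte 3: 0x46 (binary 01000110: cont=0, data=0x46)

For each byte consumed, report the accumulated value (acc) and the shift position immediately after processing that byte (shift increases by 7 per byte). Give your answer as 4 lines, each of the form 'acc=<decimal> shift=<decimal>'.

Answer: acc=68 shift=7
acc=1092 shift=14
acc=590916 shift=21
acc=147391556 shift=28

Derivation:
byte 0=0xC4: payload=0x44=68, contrib = 68<<0 = 68; acc -> 68, shift -> 7
byte 1=0x88: payload=0x08=8, contrib = 8<<7 = 1024; acc -> 1092, shift -> 14
byte 2=0xA4: payload=0x24=36, contrib = 36<<14 = 589824; acc -> 590916, shift -> 21
byte 3=0x46: payload=0x46=70, contrib = 70<<21 = 146800640; acc -> 147391556, shift -> 28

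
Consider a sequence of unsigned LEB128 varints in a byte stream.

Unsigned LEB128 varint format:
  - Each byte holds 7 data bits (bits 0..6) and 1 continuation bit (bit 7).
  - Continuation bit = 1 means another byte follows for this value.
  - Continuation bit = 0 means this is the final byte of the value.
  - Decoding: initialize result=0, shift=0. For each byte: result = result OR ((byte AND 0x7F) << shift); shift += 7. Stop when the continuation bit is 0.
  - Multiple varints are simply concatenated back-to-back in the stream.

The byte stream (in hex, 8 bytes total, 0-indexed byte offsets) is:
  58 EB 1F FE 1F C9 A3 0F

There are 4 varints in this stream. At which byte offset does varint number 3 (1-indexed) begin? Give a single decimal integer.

  byte[0]=0x58 cont=0 payload=0x58=88: acc |= 88<<0 -> acc=88 shift=7 [end]
Varint 1: bytes[0:1] = 58 -> value 88 (1 byte(s))
  byte[1]=0xEB cont=1 payload=0x6B=107: acc |= 107<<0 -> acc=107 shift=7
  byte[2]=0x1F cont=0 payload=0x1F=31: acc |= 31<<7 -> acc=4075 shift=14 [end]
Varint 2: bytes[1:3] = EB 1F -> value 4075 (2 byte(s))
  byte[3]=0xFE cont=1 payload=0x7E=126: acc |= 126<<0 -> acc=126 shift=7
  byte[4]=0x1F cont=0 payload=0x1F=31: acc |= 31<<7 -> acc=4094 shift=14 [end]
Varint 3: bytes[3:5] = FE 1F -> value 4094 (2 byte(s))
  byte[5]=0xC9 cont=1 payload=0x49=73: acc |= 73<<0 -> acc=73 shift=7
  byte[6]=0xA3 cont=1 payload=0x23=35: acc |= 35<<7 -> acc=4553 shift=14
  byte[7]=0x0F cont=0 payload=0x0F=15: acc |= 15<<14 -> acc=250313 shift=21 [end]
Varint 4: bytes[5:8] = C9 A3 0F -> value 250313 (3 byte(s))

Answer: 3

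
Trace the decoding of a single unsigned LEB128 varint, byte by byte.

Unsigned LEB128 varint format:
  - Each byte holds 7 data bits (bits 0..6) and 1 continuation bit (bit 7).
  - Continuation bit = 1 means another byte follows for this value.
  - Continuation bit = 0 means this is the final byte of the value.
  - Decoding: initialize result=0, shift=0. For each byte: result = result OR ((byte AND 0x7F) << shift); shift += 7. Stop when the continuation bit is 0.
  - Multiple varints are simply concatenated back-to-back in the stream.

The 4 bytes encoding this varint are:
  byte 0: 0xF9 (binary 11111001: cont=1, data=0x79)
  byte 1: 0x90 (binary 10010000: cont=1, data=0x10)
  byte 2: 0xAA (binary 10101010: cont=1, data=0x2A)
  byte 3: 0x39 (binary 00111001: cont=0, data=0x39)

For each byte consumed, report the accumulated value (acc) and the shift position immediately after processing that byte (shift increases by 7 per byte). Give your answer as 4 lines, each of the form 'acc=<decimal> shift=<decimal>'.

Answer: acc=121 shift=7
acc=2169 shift=14
acc=690297 shift=21
acc=120227961 shift=28

Derivation:
byte 0=0xF9: payload=0x79=121, contrib = 121<<0 = 121; acc -> 121, shift -> 7
byte 1=0x90: payload=0x10=16, contrib = 16<<7 = 2048; acc -> 2169, shift -> 14
byte 2=0xAA: payload=0x2A=42, contrib = 42<<14 = 688128; acc -> 690297, shift -> 21
byte 3=0x39: payload=0x39=57, contrib = 57<<21 = 119537664; acc -> 120227961, shift -> 28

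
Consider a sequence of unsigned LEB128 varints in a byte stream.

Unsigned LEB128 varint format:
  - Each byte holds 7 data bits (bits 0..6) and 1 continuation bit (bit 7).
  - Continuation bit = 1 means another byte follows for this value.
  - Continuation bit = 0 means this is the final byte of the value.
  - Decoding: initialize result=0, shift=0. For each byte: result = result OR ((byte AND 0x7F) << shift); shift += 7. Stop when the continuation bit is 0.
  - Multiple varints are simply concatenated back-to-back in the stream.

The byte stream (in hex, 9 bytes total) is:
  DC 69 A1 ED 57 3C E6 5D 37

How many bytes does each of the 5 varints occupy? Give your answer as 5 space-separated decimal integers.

  byte[0]=0xDC cont=1 payload=0x5C=92: acc |= 92<<0 -> acc=92 shift=7
  byte[1]=0x69 cont=0 payload=0x69=105: acc |= 105<<7 -> acc=13532 shift=14 [end]
Varint 1: bytes[0:2] = DC 69 -> value 13532 (2 byte(s))
  byte[2]=0xA1 cont=1 payload=0x21=33: acc |= 33<<0 -> acc=33 shift=7
  byte[3]=0xED cont=1 payload=0x6D=109: acc |= 109<<7 -> acc=13985 shift=14
  byte[4]=0x57 cont=0 payload=0x57=87: acc |= 87<<14 -> acc=1439393 shift=21 [end]
Varint 2: bytes[2:5] = A1 ED 57 -> value 1439393 (3 byte(s))
  byte[5]=0x3C cont=0 payload=0x3C=60: acc |= 60<<0 -> acc=60 shift=7 [end]
Varint 3: bytes[5:6] = 3C -> value 60 (1 byte(s))
  byte[6]=0xE6 cont=1 payload=0x66=102: acc |= 102<<0 -> acc=102 shift=7
  byte[7]=0x5D cont=0 payload=0x5D=93: acc |= 93<<7 -> acc=12006 shift=14 [end]
Varint 4: bytes[6:8] = E6 5D -> value 12006 (2 byte(s))
  byte[8]=0x37 cont=0 payload=0x37=55: acc |= 55<<0 -> acc=55 shift=7 [end]
Varint 5: bytes[8:9] = 37 -> value 55 (1 byte(s))

Answer: 2 3 1 2 1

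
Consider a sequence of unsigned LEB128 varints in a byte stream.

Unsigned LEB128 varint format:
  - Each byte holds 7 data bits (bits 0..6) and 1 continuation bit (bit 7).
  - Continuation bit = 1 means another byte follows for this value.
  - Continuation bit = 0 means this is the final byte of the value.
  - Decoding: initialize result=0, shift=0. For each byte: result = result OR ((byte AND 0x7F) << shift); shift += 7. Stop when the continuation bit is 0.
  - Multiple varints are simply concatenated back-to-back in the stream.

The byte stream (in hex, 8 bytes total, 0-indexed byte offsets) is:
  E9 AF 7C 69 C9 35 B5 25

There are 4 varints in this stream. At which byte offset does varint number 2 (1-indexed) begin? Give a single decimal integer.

Answer: 3

Derivation:
  byte[0]=0xE9 cont=1 payload=0x69=105: acc |= 105<<0 -> acc=105 shift=7
  byte[1]=0xAF cont=1 payload=0x2F=47: acc |= 47<<7 -> acc=6121 shift=14
  byte[2]=0x7C cont=0 payload=0x7C=124: acc |= 124<<14 -> acc=2037737 shift=21 [end]
Varint 1: bytes[0:3] = E9 AF 7C -> value 2037737 (3 byte(s))
  byte[3]=0x69 cont=0 payload=0x69=105: acc |= 105<<0 -> acc=105 shift=7 [end]
Varint 2: bytes[3:4] = 69 -> value 105 (1 byte(s))
  byte[4]=0xC9 cont=1 payload=0x49=73: acc |= 73<<0 -> acc=73 shift=7
  byte[5]=0x35 cont=0 payload=0x35=53: acc |= 53<<7 -> acc=6857 shift=14 [end]
Varint 3: bytes[4:6] = C9 35 -> value 6857 (2 byte(s))
  byte[6]=0xB5 cont=1 payload=0x35=53: acc |= 53<<0 -> acc=53 shift=7
  byte[7]=0x25 cont=0 payload=0x25=37: acc |= 37<<7 -> acc=4789 shift=14 [end]
Varint 4: bytes[6:8] = B5 25 -> value 4789 (2 byte(s))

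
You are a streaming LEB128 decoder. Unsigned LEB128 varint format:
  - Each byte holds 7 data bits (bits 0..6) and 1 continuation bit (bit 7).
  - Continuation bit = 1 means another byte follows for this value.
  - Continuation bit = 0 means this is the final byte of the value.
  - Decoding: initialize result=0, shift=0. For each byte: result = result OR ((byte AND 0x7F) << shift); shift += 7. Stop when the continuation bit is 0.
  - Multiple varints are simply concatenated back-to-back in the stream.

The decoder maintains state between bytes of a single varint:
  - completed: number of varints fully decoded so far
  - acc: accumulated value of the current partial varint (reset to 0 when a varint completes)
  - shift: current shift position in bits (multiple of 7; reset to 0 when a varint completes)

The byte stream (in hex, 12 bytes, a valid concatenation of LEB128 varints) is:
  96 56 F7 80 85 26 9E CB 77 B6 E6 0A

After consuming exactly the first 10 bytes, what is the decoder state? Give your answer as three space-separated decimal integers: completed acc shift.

Answer: 3 54 7

Derivation:
byte[0]=0x96 cont=1 payload=0x16: acc |= 22<<0 -> completed=0 acc=22 shift=7
byte[1]=0x56 cont=0 payload=0x56: varint #1 complete (value=11030); reset -> completed=1 acc=0 shift=0
byte[2]=0xF7 cont=1 payload=0x77: acc |= 119<<0 -> completed=1 acc=119 shift=7
byte[3]=0x80 cont=1 payload=0x00: acc |= 0<<7 -> completed=1 acc=119 shift=14
byte[4]=0x85 cont=1 payload=0x05: acc |= 5<<14 -> completed=1 acc=82039 shift=21
byte[5]=0x26 cont=0 payload=0x26: varint #2 complete (value=79773815); reset -> completed=2 acc=0 shift=0
byte[6]=0x9E cont=1 payload=0x1E: acc |= 30<<0 -> completed=2 acc=30 shift=7
byte[7]=0xCB cont=1 payload=0x4B: acc |= 75<<7 -> completed=2 acc=9630 shift=14
byte[8]=0x77 cont=0 payload=0x77: varint #3 complete (value=1959326); reset -> completed=3 acc=0 shift=0
byte[9]=0xB6 cont=1 payload=0x36: acc |= 54<<0 -> completed=3 acc=54 shift=7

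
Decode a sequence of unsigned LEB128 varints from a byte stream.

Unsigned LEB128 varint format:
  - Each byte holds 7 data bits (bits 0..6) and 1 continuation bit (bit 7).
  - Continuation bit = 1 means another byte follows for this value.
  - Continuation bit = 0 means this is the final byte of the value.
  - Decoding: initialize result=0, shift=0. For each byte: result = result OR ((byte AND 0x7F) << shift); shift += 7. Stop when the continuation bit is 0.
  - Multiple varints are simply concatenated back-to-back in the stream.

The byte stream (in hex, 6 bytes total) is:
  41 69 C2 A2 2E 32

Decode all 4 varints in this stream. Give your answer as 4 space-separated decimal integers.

Answer: 65 105 758082 50

Derivation:
  byte[0]=0x41 cont=0 payload=0x41=65: acc |= 65<<0 -> acc=65 shift=7 [end]
Varint 1: bytes[0:1] = 41 -> value 65 (1 byte(s))
  byte[1]=0x69 cont=0 payload=0x69=105: acc |= 105<<0 -> acc=105 shift=7 [end]
Varint 2: bytes[1:2] = 69 -> value 105 (1 byte(s))
  byte[2]=0xC2 cont=1 payload=0x42=66: acc |= 66<<0 -> acc=66 shift=7
  byte[3]=0xA2 cont=1 payload=0x22=34: acc |= 34<<7 -> acc=4418 shift=14
  byte[4]=0x2E cont=0 payload=0x2E=46: acc |= 46<<14 -> acc=758082 shift=21 [end]
Varint 3: bytes[2:5] = C2 A2 2E -> value 758082 (3 byte(s))
  byte[5]=0x32 cont=0 payload=0x32=50: acc |= 50<<0 -> acc=50 shift=7 [end]
Varint 4: bytes[5:6] = 32 -> value 50 (1 byte(s))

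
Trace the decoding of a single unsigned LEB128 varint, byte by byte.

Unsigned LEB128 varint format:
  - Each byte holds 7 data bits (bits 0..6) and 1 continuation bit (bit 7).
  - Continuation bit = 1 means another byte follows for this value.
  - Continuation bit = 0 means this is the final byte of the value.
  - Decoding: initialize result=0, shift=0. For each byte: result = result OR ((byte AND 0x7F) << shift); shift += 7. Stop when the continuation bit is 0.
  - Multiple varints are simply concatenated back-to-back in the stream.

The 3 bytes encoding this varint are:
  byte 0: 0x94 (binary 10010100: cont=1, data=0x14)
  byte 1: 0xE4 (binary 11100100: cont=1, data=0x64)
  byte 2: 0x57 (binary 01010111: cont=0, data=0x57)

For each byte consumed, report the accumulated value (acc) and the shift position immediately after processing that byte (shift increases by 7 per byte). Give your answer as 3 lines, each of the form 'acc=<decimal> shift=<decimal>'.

Answer: acc=20 shift=7
acc=12820 shift=14
acc=1438228 shift=21

Derivation:
byte 0=0x94: payload=0x14=20, contrib = 20<<0 = 20; acc -> 20, shift -> 7
byte 1=0xE4: payload=0x64=100, contrib = 100<<7 = 12800; acc -> 12820, shift -> 14
byte 2=0x57: payload=0x57=87, contrib = 87<<14 = 1425408; acc -> 1438228, shift -> 21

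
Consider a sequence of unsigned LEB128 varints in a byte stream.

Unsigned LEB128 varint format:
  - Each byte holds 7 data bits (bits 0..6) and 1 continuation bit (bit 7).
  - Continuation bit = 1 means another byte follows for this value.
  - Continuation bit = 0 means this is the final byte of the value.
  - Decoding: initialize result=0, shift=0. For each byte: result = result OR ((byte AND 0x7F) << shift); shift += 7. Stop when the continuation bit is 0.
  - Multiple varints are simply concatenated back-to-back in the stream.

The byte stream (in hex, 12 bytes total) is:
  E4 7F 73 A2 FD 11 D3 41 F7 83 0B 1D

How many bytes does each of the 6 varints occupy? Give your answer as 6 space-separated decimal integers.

  byte[0]=0xE4 cont=1 payload=0x64=100: acc |= 100<<0 -> acc=100 shift=7
  byte[1]=0x7F cont=0 payload=0x7F=127: acc |= 127<<7 -> acc=16356 shift=14 [end]
Varint 1: bytes[0:2] = E4 7F -> value 16356 (2 byte(s))
  byte[2]=0x73 cont=0 payload=0x73=115: acc |= 115<<0 -> acc=115 shift=7 [end]
Varint 2: bytes[2:3] = 73 -> value 115 (1 byte(s))
  byte[3]=0xA2 cont=1 payload=0x22=34: acc |= 34<<0 -> acc=34 shift=7
  byte[4]=0xFD cont=1 payload=0x7D=125: acc |= 125<<7 -> acc=16034 shift=14
  byte[5]=0x11 cont=0 payload=0x11=17: acc |= 17<<14 -> acc=294562 shift=21 [end]
Varint 3: bytes[3:6] = A2 FD 11 -> value 294562 (3 byte(s))
  byte[6]=0xD3 cont=1 payload=0x53=83: acc |= 83<<0 -> acc=83 shift=7
  byte[7]=0x41 cont=0 payload=0x41=65: acc |= 65<<7 -> acc=8403 shift=14 [end]
Varint 4: bytes[6:8] = D3 41 -> value 8403 (2 byte(s))
  byte[8]=0xF7 cont=1 payload=0x77=119: acc |= 119<<0 -> acc=119 shift=7
  byte[9]=0x83 cont=1 payload=0x03=3: acc |= 3<<7 -> acc=503 shift=14
  byte[10]=0x0B cont=0 payload=0x0B=11: acc |= 11<<14 -> acc=180727 shift=21 [end]
Varint 5: bytes[8:11] = F7 83 0B -> value 180727 (3 byte(s))
  byte[11]=0x1D cont=0 payload=0x1D=29: acc |= 29<<0 -> acc=29 shift=7 [end]
Varint 6: bytes[11:12] = 1D -> value 29 (1 byte(s))

Answer: 2 1 3 2 3 1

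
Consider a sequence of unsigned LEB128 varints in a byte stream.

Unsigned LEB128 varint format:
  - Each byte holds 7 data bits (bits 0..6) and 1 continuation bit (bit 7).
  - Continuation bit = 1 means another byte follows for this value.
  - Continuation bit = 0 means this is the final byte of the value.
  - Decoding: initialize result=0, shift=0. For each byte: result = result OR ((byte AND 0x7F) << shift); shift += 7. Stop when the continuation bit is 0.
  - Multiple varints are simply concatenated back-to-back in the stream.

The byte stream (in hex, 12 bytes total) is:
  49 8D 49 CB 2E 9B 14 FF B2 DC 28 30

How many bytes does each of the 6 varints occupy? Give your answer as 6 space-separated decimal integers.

Answer: 1 2 2 2 4 1

Derivation:
  byte[0]=0x49 cont=0 payload=0x49=73: acc |= 73<<0 -> acc=73 shift=7 [end]
Varint 1: bytes[0:1] = 49 -> value 73 (1 byte(s))
  byte[1]=0x8D cont=1 payload=0x0D=13: acc |= 13<<0 -> acc=13 shift=7
  byte[2]=0x49 cont=0 payload=0x49=73: acc |= 73<<7 -> acc=9357 shift=14 [end]
Varint 2: bytes[1:3] = 8D 49 -> value 9357 (2 byte(s))
  byte[3]=0xCB cont=1 payload=0x4B=75: acc |= 75<<0 -> acc=75 shift=7
  byte[4]=0x2E cont=0 payload=0x2E=46: acc |= 46<<7 -> acc=5963 shift=14 [end]
Varint 3: bytes[3:5] = CB 2E -> value 5963 (2 byte(s))
  byte[5]=0x9B cont=1 payload=0x1B=27: acc |= 27<<0 -> acc=27 shift=7
  byte[6]=0x14 cont=0 payload=0x14=20: acc |= 20<<7 -> acc=2587 shift=14 [end]
Varint 4: bytes[5:7] = 9B 14 -> value 2587 (2 byte(s))
  byte[7]=0xFF cont=1 payload=0x7F=127: acc |= 127<<0 -> acc=127 shift=7
  byte[8]=0xB2 cont=1 payload=0x32=50: acc |= 50<<7 -> acc=6527 shift=14
  byte[9]=0xDC cont=1 payload=0x5C=92: acc |= 92<<14 -> acc=1513855 shift=21
  byte[10]=0x28 cont=0 payload=0x28=40: acc |= 40<<21 -> acc=85399935 shift=28 [end]
Varint 5: bytes[7:11] = FF B2 DC 28 -> value 85399935 (4 byte(s))
  byte[11]=0x30 cont=0 payload=0x30=48: acc |= 48<<0 -> acc=48 shift=7 [end]
Varint 6: bytes[11:12] = 30 -> value 48 (1 byte(s))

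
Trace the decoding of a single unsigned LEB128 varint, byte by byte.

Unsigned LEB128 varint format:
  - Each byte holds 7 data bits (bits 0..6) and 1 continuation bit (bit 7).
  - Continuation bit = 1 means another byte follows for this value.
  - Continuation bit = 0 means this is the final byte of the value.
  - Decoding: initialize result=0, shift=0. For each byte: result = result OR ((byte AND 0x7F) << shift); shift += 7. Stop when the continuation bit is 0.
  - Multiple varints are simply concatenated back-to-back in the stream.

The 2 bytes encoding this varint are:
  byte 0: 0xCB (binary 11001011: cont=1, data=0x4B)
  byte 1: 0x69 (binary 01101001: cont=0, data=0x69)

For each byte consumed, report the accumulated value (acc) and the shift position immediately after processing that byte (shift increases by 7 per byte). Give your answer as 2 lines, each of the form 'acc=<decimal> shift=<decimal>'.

Answer: acc=75 shift=7
acc=13515 shift=14

Derivation:
byte 0=0xCB: payload=0x4B=75, contrib = 75<<0 = 75; acc -> 75, shift -> 7
byte 1=0x69: payload=0x69=105, contrib = 105<<7 = 13440; acc -> 13515, shift -> 14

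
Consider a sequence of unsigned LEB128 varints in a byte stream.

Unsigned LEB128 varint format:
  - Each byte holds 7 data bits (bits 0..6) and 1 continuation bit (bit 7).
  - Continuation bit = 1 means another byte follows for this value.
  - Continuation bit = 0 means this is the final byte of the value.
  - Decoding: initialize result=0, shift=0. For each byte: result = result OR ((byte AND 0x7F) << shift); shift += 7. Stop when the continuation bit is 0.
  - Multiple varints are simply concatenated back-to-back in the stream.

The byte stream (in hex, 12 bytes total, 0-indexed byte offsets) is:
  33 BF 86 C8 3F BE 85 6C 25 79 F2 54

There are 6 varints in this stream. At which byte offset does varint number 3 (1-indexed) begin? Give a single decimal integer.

  byte[0]=0x33 cont=0 payload=0x33=51: acc |= 51<<0 -> acc=51 shift=7 [end]
Varint 1: bytes[0:1] = 33 -> value 51 (1 byte(s))
  byte[1]=0xBF cont=1 payload=0x3F=63: acc |= 63<<0 -> acc=63 shift=7
  byte[2]=0x86 cont=1 payload=0x06=6: acc |= 6<<7 -> acc=831 shift=14
  byte[3]=0xC8 cont=1 payload=0x48=72: acc |= 72<<14 -> acc=1180479 shift=21
  byte[4]=0x3F cont=0 payload=0x3F=63: acc |= 63<<21 -> acc=133301055 shift=28 [end]
Varint 2: bytes[1:5] = BF 86 C8 3F -> value 133301055 (4 byte(s))
  byte[5]=0xBE cont=1 payload=0x3E=62: acc |= 62<<0 -> acc=62 shift=7
  byte[6]=0x85 cont=1 payload=0x05=5: acc |= 5<<7 -> acc=702 shift=14
  byte[7]=0x6C cont=0 payload=0x6C=108: acc |= 108<<14 -> acc=1770174 shift=21 [end]
Varint 3: bytes[5:8] = BE 85 6C -> value 1770174 (3 byte(s))
  byte[8]=0x25 cont=0 payload=0x25=37: acc |= 37<<0 -> acc=37 shift=7 [end]
Varint 4: bytes[8:9] = 25 -> value 37 (1 byte(s))
  byte[9]=0x79 cont=0 payload=0x79=121: acc |= 121<<0 -> acc=121 shift=7 [end]
Varint 5: bytes[9:10] = 79 -> value 121 (1 byte(s))
  byte[10]=0xF2 cont=1 payload=0x72=114: acc |= 114<<0 -> acc=114 shift=7
  byte[11]=0x54 cont=0 payload=0x54=84: acc |= 84<<7 -> acc=10866 shift=14 [end]
Varint 6: bytes[10:12] = F2 54 -> value 10866 (2 byte(s))

Answer: 5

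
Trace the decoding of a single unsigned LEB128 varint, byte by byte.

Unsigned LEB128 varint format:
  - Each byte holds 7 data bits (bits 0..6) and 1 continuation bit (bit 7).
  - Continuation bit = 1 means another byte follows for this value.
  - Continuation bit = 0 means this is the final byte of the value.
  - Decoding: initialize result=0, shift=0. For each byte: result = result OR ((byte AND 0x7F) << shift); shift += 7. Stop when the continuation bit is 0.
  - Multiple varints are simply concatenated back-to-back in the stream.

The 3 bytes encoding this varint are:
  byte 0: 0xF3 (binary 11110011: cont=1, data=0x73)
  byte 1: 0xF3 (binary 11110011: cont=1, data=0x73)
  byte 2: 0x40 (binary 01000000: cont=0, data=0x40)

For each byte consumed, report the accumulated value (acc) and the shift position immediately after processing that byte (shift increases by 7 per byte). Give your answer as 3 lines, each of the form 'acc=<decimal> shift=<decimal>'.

byte 0=0xF3: payload=0x73=115, contrib = 115<<0 = 115; acc -> 115, shift -> 7
byte 1=0xF3: payload=0x73=115, contrib = 115<<7 = 14720; acc -> 14835, shift -> 14
byte 2=0x40: payload=0x40=64, contrib = 64<<14 = 1048576; acc -> 1063411, shift -> 21

Answer: acc=115 shift=7
acc=14835 shift=14
acc=1063411 shift=21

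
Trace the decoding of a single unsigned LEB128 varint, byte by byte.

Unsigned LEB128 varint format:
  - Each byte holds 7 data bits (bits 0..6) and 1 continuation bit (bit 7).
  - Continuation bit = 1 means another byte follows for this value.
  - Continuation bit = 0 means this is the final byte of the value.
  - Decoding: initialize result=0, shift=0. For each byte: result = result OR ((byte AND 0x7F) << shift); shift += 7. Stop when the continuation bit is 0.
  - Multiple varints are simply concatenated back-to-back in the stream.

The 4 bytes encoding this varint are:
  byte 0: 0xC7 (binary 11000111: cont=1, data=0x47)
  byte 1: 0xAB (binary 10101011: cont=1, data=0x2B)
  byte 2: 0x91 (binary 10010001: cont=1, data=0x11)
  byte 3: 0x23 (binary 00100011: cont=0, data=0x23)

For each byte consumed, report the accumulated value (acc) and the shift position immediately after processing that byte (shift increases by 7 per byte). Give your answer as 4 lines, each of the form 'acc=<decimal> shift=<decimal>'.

byte 0=0xC7: payload=0x47=71, contrib = 71<<0 = 71; acc -> 71, shift -> 7
byte 1=0xAB: payload=0x2B=43, contrib = 43<<7 = 5504; acc -> 5575, shift -> 14
byte 2=0x91: payload=0x11=17, contrib = 17<<14 = 278528; acc -> 284103, shift -> 21
byte 3=0x23: payload=0x23=35, contrib = 35<<21 = 73400320; acc -> 73684423, shift -> 28

Answer: acc=71 shift=7
acc=5575 shift=14
acc=284103 shift=21
acc=73684423 shift=28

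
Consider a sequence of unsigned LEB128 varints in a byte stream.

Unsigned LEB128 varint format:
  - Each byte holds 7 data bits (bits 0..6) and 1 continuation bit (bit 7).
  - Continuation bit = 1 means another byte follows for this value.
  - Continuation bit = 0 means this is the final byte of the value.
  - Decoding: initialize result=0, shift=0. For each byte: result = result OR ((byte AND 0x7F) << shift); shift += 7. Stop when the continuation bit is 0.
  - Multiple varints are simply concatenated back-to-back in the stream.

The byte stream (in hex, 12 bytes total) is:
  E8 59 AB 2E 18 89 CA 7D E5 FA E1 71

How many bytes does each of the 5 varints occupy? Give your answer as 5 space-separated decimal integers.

Answer: 2 2 1 3 4

Derivation:
  byte[0]=0xE8 cont=1 payload=0x68=104: acc |= 104<<0 -> acc=104 shift=7
  byte[1]=0x59 cont=0 payload=0x59=89: acc |= 89<<7 -> acc=11496 shift=14 [end]
Varint 1: bytes[0:2] = E8 59 -> value 11496 (2 byte(s))
  byte[2]=0xAB cont=1 payload=0x2B=43: acc |= 43<<0 -> acc=43 shift=7
  byte[3]=0x2E cont=0 payload=0x2E=46: acc |= 46<<7 -> acc=5931 shift=14 [end]
Varint 2: bytes[2:4] = AB 2E -> value 5931 (2 byte(s))
  byte[4]=0x18 cont=0 payload=0x18=24: acc |= 24<<0 -> acc=24 shift=7 [end]
Varint 3: bytes[4:5] = 18 -> value 24 (1 byte(s))
  byte[5]=0x89 cont=1 payload=0x09=9: acc |= 9<<0 -> acc=9 shift=7
  byte[6]=0xCA cont=1 payload=0x4A=74: acc |= 74<<7 -> acc=9481 shift=14
  byte[7]=0x7D cont=0 payload=0x7D=125: acc |= 125<<14 -> acc=2057481 shift=21 [end]
Varint 4: bytes[5:8] = 89 CA 7D -> value 2057481 (3 byte(s))
  byte[8]=0xE5 cont=1 payload=0x65=101: acc |= 101<<0 -> acc=101 shift=7
  byte[9]=0xFA cont=1 payload=0x7A=122: acc |= 122<<7 -> acc=15717 shift=14
  byte[10]=0xE1 cont=1 payload=0x61=97: acc |= 97<<14 -> acc=1604965 shift=21
  byte[11]=0x71 cont=0 payload=0x71=113: acc |= 113<<21 -> acc=238583141 shift=28 [end]
Varint 5: bytes[8:12] = E5 FA E1 71 -> value 238583141 (4 byte(s))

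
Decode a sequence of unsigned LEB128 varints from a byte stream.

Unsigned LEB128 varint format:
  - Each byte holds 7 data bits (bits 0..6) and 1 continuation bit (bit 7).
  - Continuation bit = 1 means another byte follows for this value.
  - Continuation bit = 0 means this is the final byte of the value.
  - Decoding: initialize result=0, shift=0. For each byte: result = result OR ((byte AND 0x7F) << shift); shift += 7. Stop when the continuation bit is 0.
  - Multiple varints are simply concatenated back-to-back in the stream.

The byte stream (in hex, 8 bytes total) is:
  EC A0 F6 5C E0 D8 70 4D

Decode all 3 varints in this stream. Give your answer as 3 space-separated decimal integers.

Answer: 194875500 1846368 77

Derivation:
  byte[0]=0xEC cont=1 payload=0x6C=108: acc |= 108<<0 -> acc=108 shift=7
  byte[1]=0xA0 cont=1 payload=0x20=32: acc |= 32<<7 -> acc=4204 shift=14
  byte[2]=0xF6 cont=1 payload=0x76=118: acc |= 118<<14 -> acc=1937516 shift=21
  byte[3]=0x5C cont=0 payload=0x5C=92: acc |= 92<<21 -> acc=194875500 shift=28 [end]
Varint 1: bytes[0:4] = EC A0 F6 5C -> value 194875500 (4 byte(s))
  byte[4]=0xE0 cont=1 payload=0x60=96: acc |= 96<<0 -> acc=96 shift=7
  byte[5]=0xD8 cont=1 payload=0x58=88: acc |= 88<<7 -> acc=11360 shift=14
  byte[6]=0x70 cont=0 payload=0x70=112: acc |= 112<<14 -> acc=1846368 shift=21 [end]
Varint 2: bytes[4:7] = E0 D8 70 -> value 1846368 (3 byte(s))
  byte[7]=0x4D cont=0 payload=0x4D=77: acc |= 77<<0 -> acc=77 shift=7 [end]
Varint 3: bytes[7:8] = 4D -> value 77 (1 byte(s))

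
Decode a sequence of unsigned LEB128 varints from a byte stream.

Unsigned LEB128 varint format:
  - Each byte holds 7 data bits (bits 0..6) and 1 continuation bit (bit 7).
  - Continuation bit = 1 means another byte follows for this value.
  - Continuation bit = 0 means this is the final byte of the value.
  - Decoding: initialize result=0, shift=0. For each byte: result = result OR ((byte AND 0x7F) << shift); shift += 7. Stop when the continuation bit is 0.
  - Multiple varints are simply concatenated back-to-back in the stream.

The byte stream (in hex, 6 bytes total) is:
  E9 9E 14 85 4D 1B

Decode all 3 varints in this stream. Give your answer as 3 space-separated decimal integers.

Answer: 331625 9861 27

Derivation:
  byte[0]=0xE9 cont=1 payload=0x69=105: acc |= 105<<0 -> acc=105 shift=7
  byte[1]=0x9E cont=1 payload=0x1E=30: acc |= 30<<7 -> acc=3945 shift=14
  byte[2]=0x14 cont=0 payload=0x14=20: acc |= 20<<14 -> acc=331625 shift=21 [end]
Varint 1: bytes[0:3] = E9 9E 14 -> value 331625 (3 byte(s))
  byte[3]=0x85 cont=1 payload=0x05=5: acc |= 5<<0 -> acc=5 shift=7
  byte[4]=0x4D cont=0 payload=0x4D=77: acc |= 77<<7 -> acc=9861 shift=14 [end]
Varint 2: bytes[3:5] = 85 4D -> value 9861 (2 byte(s))
  byte[5]=0x1B cont=0 payload=0x1B=27: acc |= 27<<0 -> acc=27 shift=7 [end]
Varint 3: bytes[5:6] = 1B -> value 27 (1 byte(s))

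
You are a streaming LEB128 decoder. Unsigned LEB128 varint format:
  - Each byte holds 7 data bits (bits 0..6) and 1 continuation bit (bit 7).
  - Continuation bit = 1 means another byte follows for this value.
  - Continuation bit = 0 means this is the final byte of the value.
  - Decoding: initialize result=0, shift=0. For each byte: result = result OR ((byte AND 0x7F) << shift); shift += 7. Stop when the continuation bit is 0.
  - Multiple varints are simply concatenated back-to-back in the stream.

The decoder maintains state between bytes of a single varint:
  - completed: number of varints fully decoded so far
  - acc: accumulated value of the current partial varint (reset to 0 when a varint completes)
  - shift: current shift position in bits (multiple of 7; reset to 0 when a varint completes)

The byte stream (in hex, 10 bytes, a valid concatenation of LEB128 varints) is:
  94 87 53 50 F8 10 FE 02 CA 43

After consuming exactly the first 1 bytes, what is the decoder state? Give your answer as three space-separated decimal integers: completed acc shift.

byte[0]=0x94 cont=1 payload=0x14: acc |= 20<<0 -> completed=0 acc=20 shift=7

Answer: 0 20 7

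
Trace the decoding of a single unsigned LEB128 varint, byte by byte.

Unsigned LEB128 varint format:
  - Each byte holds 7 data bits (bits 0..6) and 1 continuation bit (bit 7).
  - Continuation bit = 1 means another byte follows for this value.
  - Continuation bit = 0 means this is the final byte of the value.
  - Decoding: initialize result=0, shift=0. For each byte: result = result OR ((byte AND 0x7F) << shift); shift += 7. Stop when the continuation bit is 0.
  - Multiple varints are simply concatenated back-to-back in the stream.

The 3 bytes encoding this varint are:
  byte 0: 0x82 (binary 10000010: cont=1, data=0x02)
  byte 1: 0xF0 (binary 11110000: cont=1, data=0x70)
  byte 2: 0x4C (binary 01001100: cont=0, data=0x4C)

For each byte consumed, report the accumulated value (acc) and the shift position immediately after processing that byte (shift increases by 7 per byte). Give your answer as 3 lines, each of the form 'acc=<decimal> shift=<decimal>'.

byte 0=0x82: payload=0x02=2, contrib = 2<<0 = 2; acc -> 2, shift -> 7
byte 1=0xF0: payload=0x70=112, contrib = 112<<7 = 14336; acc -> 14338, shift -> 14
byte 2=0x4C: payload=0x4C=76, contrib = 76<<14 = 1245184; acc -> 1259522, shift -> 21

Answer: acc=2 shift=7
acc=14338 shift=14
acc=1259522 shift=21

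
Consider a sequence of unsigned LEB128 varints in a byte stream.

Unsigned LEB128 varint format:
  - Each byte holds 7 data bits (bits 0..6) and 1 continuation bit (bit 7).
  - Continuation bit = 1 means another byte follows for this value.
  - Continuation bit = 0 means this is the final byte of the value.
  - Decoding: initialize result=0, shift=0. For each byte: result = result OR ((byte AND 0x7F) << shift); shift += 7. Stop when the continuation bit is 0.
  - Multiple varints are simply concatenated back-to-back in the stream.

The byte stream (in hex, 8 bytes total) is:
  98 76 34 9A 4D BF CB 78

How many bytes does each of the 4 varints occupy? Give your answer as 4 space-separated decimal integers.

  byte[0]=0x98 cont=1 payload=0x18=24: acc |= 24<<0 -> acc=24 shift=7
  byte[1]=0x76 cont=0 payload=0x76=118: acc |= 118<<7 -> acc=15128 shift=14 [end]
Varint 1: bytes[0:2] = 98 76 -> value 15128 (2 byte(s))
  byte[2]=0x34 cont=0 payload=0x34=52: acc |= 52<<0 -> acc=52 shift=7 [end]
Varint 2: bytes[2:3] = 34 -> value 52 (1 byte(s))
  byte[3]=0x9A cont=1 payload=0x1A=26: acc |= 26<<0 -> acc=26 shift=7
  byte[4]=0x4D cont=0 payload=0x4D=77: acc |= 77<<7 -> acc=9882 shift=14 [end]
Varint 3: bytes[3:5] = 9A 4D -> value 9882 (2 byte(s))
  byte[5]=0xBF cont=1 payload=0x3F=63: acc |= 63<<0 -> acc=63 shift=7
  byte[6]=0xCB cont=1 payload=0x4B=75: acc |= 75<<7 -> acc=9663 shift=14
  byte[7]=0x78 cont=0 payload=0x78=120: acc |= 120<<14 -> acc=1975743 shift=21 [end]
Varint 4: bytes[5:8] = BF CB 78 -> value 1975743 (3 byte(s))

Answer: 2 1 2 3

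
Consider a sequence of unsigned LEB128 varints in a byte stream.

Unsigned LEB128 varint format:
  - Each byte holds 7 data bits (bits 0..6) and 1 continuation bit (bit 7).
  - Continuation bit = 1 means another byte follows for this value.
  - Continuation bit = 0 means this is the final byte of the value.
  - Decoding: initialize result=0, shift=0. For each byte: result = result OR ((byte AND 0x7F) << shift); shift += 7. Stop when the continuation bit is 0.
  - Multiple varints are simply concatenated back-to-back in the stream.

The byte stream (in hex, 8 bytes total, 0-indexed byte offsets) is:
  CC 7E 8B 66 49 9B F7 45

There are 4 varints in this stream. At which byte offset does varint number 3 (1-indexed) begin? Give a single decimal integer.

Answer: 4

Derivation:
  byte[0]=0xCC cont=1 payload=0x4C=76: acc |= 76<<0 -> acc=76 shift=7
  byte[1]=0x7E cont=0 payload=0x7E=126: acc |= 126<<7 -> acc=16204 shift=14 [end]
Varint 1: bytes[0:2] = CC 7E -> value 16204 (2 byte(s))
  byte[2]=0x8B cont=1 payload=0x0B=11: acc |= 11<<0 -> acc=11 shift=7
  byte[3]=0x66 cont=0 payload=0x66=102: acc |= 102<<7 -> acc=13067 shift=14 [end]
Varint 2: bytes[2:4] = 8B 66 -> value 13067 (2 byte(s))
  byte[4]=0x49 cont=0 payload=0x49=73: acc |= 73<<0 -> acc=73 shift=7 [end]
Varint 3: bytes[4:5] = 49 -> value 73 (1 byte(s))
  byte[5]=0x9B cont=1 payload=0x1B=27: acc |= 27<<0 -> acc=27 shift=7
  byte[6]=0xF7 cont=1 payload=0x77=119: acc |= 119<<7 -> acc=15259 shift=14
  byte[7]=0x45 cont=0 payload=0x45=69: acc |= 69<<14 -> acc=1145755 shift=21 [end]
Varint 4: bytes[5:8] = 9B F7 45 -> value 1145755 (3 byte(s))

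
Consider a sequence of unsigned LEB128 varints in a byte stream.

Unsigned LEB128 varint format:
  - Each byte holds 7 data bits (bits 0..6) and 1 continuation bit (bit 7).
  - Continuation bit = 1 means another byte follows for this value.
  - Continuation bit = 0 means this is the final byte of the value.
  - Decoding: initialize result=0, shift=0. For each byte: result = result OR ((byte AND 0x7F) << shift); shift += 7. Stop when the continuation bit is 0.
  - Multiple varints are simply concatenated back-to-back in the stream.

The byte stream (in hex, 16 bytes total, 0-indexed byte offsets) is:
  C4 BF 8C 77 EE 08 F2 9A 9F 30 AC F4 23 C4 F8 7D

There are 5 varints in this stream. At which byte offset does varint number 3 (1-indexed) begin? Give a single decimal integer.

Answer: 6

Derivation:
  byte[0]=0xC4 cont=1 payload=0x44=68: acc |= 68<<0 -> acc=68 shift=7
  byte[1]=0xBF cont=1 payload=0x3F=63: acc |= 63<<7 -> acc=8132 shift=14
  byte[2]=0x8C cont=1 payload=0x0C=12: acc |= 12<<14 -> acc=204740 shift=21
  byte[3]=0x77 cont=0 payload=0x77=119: acc |= 119<<21 -> acc=249765828 shift=28 [end]
Varint 1: bytes[0:4] = C4 BF 8C 77 -> value 249765828 (4 byte(s))
  byte[4]=0xEE cont=1 payload=0x6E=110: acc |= 110<<0 -> acc=110 shift=7
  byte[5]=0x08 cont=0 payload=0x08=8: acc |= 8<<7 -> acc=1134 shift=14 [end]
Varint 2: bytes[4:6] = EE 08 -> value 1134 (2 byte(s))
  byte[6]=0xF2 cont=1 payload=0x72=114: acc |= 114<<0 -> acc=114 shift=7
  byte[7]=0x9A cont=1 payload=0x1A=26: acc |= 26<<7 -> acc=3442 shift=14
  byte[8]=0x9F cont=1 payload=0x1F=31: acc |= 31<<14 -> acc=511346 shift=21
  byte[9]=0x30 cont=0 payload=0x30=48: acc |= 48<<21 -> acc=101174642 shift=28 [end]
Varint 3: bytes[6:10] = F2 9A 9F 30 -> value 101174642 (4 byte(s))
  byte[10]=0xAC cont=1 payload=0x2C=44: acc |= 44<<0 -> acc=44 shift=7
  byte[11]=0xF4 cont=1 payload=0x74=116: acc |= 116<<7 -> acc=14892 shift=14
  byte[12]=0x23 cont=0 payload=0x23=35: acc |= 35<<14 -> acc=588332 shift=21 [end]
Varint 4: bytes[10:13] = AC F4 23 -> value 588332 (3 byte(s))
  byte[13]=0xC4 cont=1 payload=0x44=68: acc |= 68<<0 -> acc=68 shift=7
  byte[14]=0xF8 cont=1 payload=0x78=120: acc |= 120<<7 -> acc=15428 shift=14
  byte[15]=0x7D cont=0 payload=0x7D=125: acc |= 125<<14 -> acc=2063428 shift=21 [end]
Varint 5: bytes[13:16] = C4 F8 7D -> value 2063428 (3 byte(s))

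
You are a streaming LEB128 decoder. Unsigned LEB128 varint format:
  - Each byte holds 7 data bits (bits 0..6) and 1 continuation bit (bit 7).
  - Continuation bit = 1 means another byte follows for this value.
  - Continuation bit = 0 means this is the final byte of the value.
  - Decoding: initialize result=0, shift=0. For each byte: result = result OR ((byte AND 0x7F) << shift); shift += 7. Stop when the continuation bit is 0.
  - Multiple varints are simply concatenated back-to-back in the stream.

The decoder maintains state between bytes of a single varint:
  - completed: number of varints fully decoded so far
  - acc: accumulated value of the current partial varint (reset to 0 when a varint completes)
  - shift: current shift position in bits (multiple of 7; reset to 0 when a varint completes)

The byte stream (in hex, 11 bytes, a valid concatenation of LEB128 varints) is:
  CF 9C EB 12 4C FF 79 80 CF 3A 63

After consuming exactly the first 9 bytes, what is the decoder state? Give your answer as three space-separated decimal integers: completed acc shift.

Answer: 3 10112 14

Derivation:
byte[0]=0xCF cont=1 payload=0x4F: acc |= 79<<0 -> completed=0 acc=79 shift=7
byte[1]=0x9C cont=1 payload=0x1C: acc |= 28<<7 -> completed=0 acc=3663 shift=14
byte[2]=0xEB cont=1 payload=0x6B: acc |= 107<<14 -> completed=0 acc=1756751 shift=21
byte[3]=0x12 cont=0 payload=0x12: varint #1 complete (value=39505487); reset -> completed=1 acc=0 shift=0
byte[4]=0x4C cont=0 payload=0x4C: varint #2 complete (value=76); reset -> completed=2 acc=0 shift=0
byte[5]=0xFF cont=1 payload=0x7F: acc |= 127<<0 -> completed=2 acc=127 shift=7
byte[6]=0x79 cont=0 payload=0x79: varint #3 complete (value=15615); reset -> completed=3 acc=0 shift=0
byte[7]=0x80 cont=1 payload=0x00: acc |= 0<<0 -> completed=3 acc=0 shift=7
byte[8]=0xCF cont=1 payload=0x4F: acc |= 79<<7 -> completed=3 acc=10112 shift=14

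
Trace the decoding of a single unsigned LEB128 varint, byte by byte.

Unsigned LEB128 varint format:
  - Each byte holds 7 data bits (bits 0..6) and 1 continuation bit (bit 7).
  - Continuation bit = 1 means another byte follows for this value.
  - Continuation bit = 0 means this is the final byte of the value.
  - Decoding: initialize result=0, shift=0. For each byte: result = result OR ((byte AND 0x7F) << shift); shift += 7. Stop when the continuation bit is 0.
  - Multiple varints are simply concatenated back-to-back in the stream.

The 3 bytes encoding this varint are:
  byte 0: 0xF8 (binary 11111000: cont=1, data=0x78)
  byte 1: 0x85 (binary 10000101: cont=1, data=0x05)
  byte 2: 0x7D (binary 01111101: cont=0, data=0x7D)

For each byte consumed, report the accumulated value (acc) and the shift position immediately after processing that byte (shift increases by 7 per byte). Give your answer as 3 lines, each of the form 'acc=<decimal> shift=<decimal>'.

byte 0=0xF8: payload=0x78=120, contrib = 120<<0 = 120; acc -> 120, shift -> 7
byte 1=0x85: payload=0x05=5, contrib = 5<<7 = 640; acc -> 760, shift -> 14
byte 2=0x7D: payload=0x7D=125, contrib = 125<<14 = 2048000; acc -> 2048760, shift -> 21

Answer: acc=120 shift=7
acc=760 shift=14
acc=2048760 shift=21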